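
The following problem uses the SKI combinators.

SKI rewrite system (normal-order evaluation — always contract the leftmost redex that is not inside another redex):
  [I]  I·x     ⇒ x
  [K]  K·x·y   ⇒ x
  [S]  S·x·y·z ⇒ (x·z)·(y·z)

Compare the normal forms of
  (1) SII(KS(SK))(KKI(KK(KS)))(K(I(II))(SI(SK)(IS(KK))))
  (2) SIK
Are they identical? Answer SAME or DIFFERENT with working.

Answer: SAME — A ⇓ SIK, B ⇓ SIK

Derivation:
Term A:
  start: SII(KS(SK))(KKI(KK(KS)))(K(I(II))(SI(SK)(IS(KK))))
  →1  I(KS(SK))(I(KS(SK)))(KKI(KK(KS)))(K(I(II))(SI(SK)(IS(KK))))
  →2  KS(SK)(I(KS(SK)))(KKI(KK(KS)))(K(I(II))(SI(SK)(IS(KK))))
  →3  S(I(KS(SK)))(KKI(KK(KS)))(K(I(II))(SI(SK)(IS(KK))))
  →4  I(KS(SK))(K(I(II))(SI(SK)(IS(KK))))(KKI(KK(KS))(K(I(II))(SI(SK)(IS(KK)))))
  →5  KS(SK)(K(I(II))(SI(SK)(IS(KK))))(KKI(KK(KS))(K(I(II))(SI(SK)(IS(KK)))))
  →6  S(K(I(II))(SI(SK)(IS(KK))))(KKI(KK(KS))(K(I(II))(SI(SK)(IS(KK)))))
  →7  S(I(II))(KKI(KK(KS))(K(I(II))(SI(SK)(IS(KK)))))
  →8  S(II)(KKI(KK(KS))(K(I(II))(SI(SK)(IS(KK)))))
  →9  SI(KKI(KK(KS))(K(I(II))(SI(SK)(IS(KK)))))
  →10  SI(K(KK(KS))(K(I(II))(SI(SK)(IS(KK)))))
  →11  SI(KK(KS))
  →12  SIK

Term B:
  start: SIK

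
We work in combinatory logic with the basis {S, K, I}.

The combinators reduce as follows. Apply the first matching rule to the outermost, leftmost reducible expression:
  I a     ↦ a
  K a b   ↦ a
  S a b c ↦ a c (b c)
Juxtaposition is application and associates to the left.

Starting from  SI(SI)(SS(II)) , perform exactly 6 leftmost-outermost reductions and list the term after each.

Answer: after 6 steps: S(SI(SSI))(SI(SS(II)))

Derivation:
  start: SI(SI)(SS(II))
  [1] I(SS(II))(SI(SS(II)))
  [2] SS(II)(SI(SS(II)))
  [3] S(SI(SS(II)))(II(SI(SS(II))))
  [4] S(SI(SSI))(II(SI(SS(II))))
  [5] S(SI(SSI))(I(SI(SS(II))))
  [6] S(SI(SSI))(SI(SS(II)))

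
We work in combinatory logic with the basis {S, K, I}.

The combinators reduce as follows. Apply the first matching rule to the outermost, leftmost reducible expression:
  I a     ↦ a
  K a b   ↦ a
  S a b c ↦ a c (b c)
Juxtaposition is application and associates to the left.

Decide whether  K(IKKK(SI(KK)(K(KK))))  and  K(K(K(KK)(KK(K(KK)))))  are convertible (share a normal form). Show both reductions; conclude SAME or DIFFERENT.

Answer: SAME — A ⇓ K(K(KK)), B ⇓ K(K(KK))

Derivation:
Term A:
  start: K(IKKK(SI(KK)(K(KK))))
  step 1: K(KKK(SI(KK)(K(KK))))
  step 2: K(K(SI(KK)(K(KK))))
  step 3: K(K(I(K(KK))(KK(K(KK)))))
  step 4: K(K(K(KK)(KK(K(KK)))))
  step 5: K(K(KK))

Term B:
  start: K(K(K(KK)(KK(K(KK)))))
  step 1: K(K(KK))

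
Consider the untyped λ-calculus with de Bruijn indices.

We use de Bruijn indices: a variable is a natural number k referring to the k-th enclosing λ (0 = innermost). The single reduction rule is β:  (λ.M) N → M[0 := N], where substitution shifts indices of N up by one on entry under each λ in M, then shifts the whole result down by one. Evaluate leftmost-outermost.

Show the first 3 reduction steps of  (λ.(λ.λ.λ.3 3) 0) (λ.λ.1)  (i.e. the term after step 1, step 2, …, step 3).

Answer: after 3 steps: λ.λ.λ.λ.λ.1

Reduction:
  start: (λ.(λ.λ.λ.3 3) 0) (λ.λ.1)
  →1  (λ.λ.λ.(λ.λ.1) (λ.λ.1)) (λ.λ.1)
  →2  λ.λ.(λ.λ.1) (λ.λ.1)
  →3  λ.λ.λ.λ.λ.1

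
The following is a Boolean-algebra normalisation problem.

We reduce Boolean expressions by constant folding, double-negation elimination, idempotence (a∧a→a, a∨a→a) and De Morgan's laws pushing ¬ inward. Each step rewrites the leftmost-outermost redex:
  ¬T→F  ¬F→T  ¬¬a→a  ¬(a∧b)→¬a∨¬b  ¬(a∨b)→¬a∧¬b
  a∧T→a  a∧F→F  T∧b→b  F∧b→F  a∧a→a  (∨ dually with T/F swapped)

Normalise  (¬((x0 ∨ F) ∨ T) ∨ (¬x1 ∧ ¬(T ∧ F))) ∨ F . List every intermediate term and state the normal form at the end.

Answer: normal form = ¬x1  (in 13 steps)

Derivation:
  start: (¬((x0 ∨ F) ∨ T) ∨ (¬x1 ∧ ¬(T ∧ F))) ∨ F
  →1  ¬((x0 ∨ F) ∨ T) ∨ (¬x1 ∧ ¬(T ∧ F))
  →2  (¬(x0 ∨ F) ∧ ¬T) ∨ (¬x1 ∧ ¬(T ∧ F))
  →3  ((¬x0 ∧ ¬F) ∧ ¬T) ∨ (¬x1 ∧ ¬(T ∧ F))
  →4  ((¬x0 ∧ T) ∧ ¬T) ∨ (¬x1 ∧ ¬(T ∧ F))
  →5  (¬x0 ∧ ¬T) ∨ (¬x1 ∧ ¬(T ∧ F))
  →6  (¬x0 ∧ F) ∨ (¬x1 ∧ ¬(T ∧ F))
  →7  F ∨ (¬x1 ∧ ¬(T ∧ F))
  →8  ¬x1 ∧ ¬(T ∧ F)
  →9  ¬x1 ∧ (¬T ∨ ¬F)
  →10  ¬x1 ∧ (F ∨ ¬F)
  →11  ¬x1 ∧ ¬F
  →12  ¬x1 ∧ T
  →13  ¬x1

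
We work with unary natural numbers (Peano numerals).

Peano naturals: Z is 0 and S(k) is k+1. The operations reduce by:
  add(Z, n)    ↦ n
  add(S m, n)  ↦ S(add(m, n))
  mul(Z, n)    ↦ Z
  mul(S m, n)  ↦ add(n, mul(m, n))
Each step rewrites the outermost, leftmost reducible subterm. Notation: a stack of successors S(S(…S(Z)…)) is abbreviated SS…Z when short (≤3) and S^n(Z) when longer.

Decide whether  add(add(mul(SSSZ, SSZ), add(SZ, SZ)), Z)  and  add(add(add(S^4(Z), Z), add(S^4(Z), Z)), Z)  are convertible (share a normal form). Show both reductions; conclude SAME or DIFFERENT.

Term A:
  start: add(add(mul(SSSZ, SSZ), add(SZ, SZ)), Z)
  step 1: add(add(add(SSZ, mul(SSZ, SSZ)), add(SZ, SZ)), Z)
  step 2: add(add(S(add(SZ, mul(SSZ, SSZ))), add(SZ, SZ)), Z)
  step 3: add(S(add(add(SZ, mul(SSZ, SSZ)), add(SZ, SZ))), Z)
  step 4: S(add(add(add(SZ, mul(SSZ, SSZ)), add(SZ, SZ)), Z))
  step 5: S(add(add(S(add(Z, mul(SSZ, SSZ))), add(SZ, SZ)), Z))
  step 6: S(add(S(add(add(Z, mul(SSZ, SSZ)), add(SZ, SZ))), Z))
  step 7: S(S(add(add(add(Z, mul(SSZ, SSZ)), add(SZ, SZ)), Z)))
  step 8: S(S(add(add(mul(SSZ, SSZ), add(SZ, SZ)), Z)))
  step 9: S(S(add(add(add(SSZ, mul(SZ, SSZ)), add(SZ, SZ)), Z)))
  step 10: S(S(add(add(S(add(SZ, mul(SZ, SSZ))), add(SZ, SZ)), Z)))
  step 11: S(S(add(S(add(add(SZ, mul(SZ, SSZ)), add(SZ, SZ))), Z)))
  step 12: S(S(S(add(add(add(SZ, mul(SZ, SSZ)), add(SZ, SZ)), Z))))
  step 13: S(S(S(add(add(S(add(Z, mul(SZ, SSZ))), add(SZ, SZ)), Z))))
  step 14: S(S(S(add(S(add(add(Z, mul(SZ, SSZ)), add(SZ, SZ))), Z))))
  step 15: S(S(S(S(add(add(add(Z, mul(SZ, SSZ)), add(SZ, SZ)), Z)))))
  step 16: S(S(S(S(add(add(mul(SZ, SSZ), add(SZ, SZ)), Z)))))
  step 17: S(S(S(S(add(add(add(SSZ, mul(Z, SSZ)), add(SZ, SZ)), Z)))))
  step 18: S(S(S(S(add(add(S(add(SZ, mul(Z, SSZ))), add(SZ, SZ)), Z)))))
  step 19: S(S(S(S(add(S(add(add(SZ, mul(Z, SSZ)), add(SZ, SZ))), Z)))))
  step 20: S(S(S(S(S(add(add(add(SZ, mul(Z, SSZ)), add(SZ, SZ)), Z))))))
  step 21: S(S(S(S(S(add(add(S(add(Z, mul(Z, SSZ))), add(SZ, SZ)), Z))))))
  step 22: S(S(S(S(S(add(S(add(add(Z, mul(Z, SSZ)), add(SZ, SZ))), Z))))))
  step 23: S(S(S(S(S(S(add(add(add(Z, mul(Z, SSZ)), add(SZ, SZ)), Z)))))))
  step 24: S(S(S(S(S(S(add(add(mul(Z, SSZ), add(SZ, SZ)), Z)))))))
  step 25: S(S(S(S(S(S(add(add(Z, add(SZ, SZ)), Z)))))))
  step 26: S(S(S(S(S(S(add(add(SZ, SZ), Z)))))))
  step 27: S(S(S(S(S(S(add(S(add(Z, SZ)), Z)))))))
  step 28: S(S(S(S(S(S(S(add(add(Z, SZ), Z))))))))
  step 29: S(S(S(S(S(S(S(add(SZ, Z))))))))
  step 30: S(S(S(S(S(S(S(S(add(Z, Z)))))))))
  step 31: S^8(Z)

Term B:
  start: add(add(add(S^4(Z), Z), add(S^4(Z), Z)), Z)
  step 1: add(add(S(add(SSSZ, Z)), add(S^4(Z), Z)), Z)
  step 2: add(S(add(add(SSSZ, Z), add(S^4(Z), Z))), Z)
  step 3: S(add(add(add(SSSZ, Z), add(S^4(Z), Z)), Z))
  step 4: S(add(add(S(add(SSZ, Z)), add(S^4(Z), Z)), Z))
  step 5: S(add(S(add(add(SSZ, Z), add(S^4(Z), Z))), Z))
  step 6: S(S(add(add(add(SSZ, Z), add(S^4(Z), Z)), Z)))
  step 7: S(S(add(add(S(add(SZ, Z)), add(S^4(Z), Z)), Z)))
  step 8: S(S(add(S(add(add(SZ, Z), add(S^4(Z), Z))), Z)))
  step 9: S(S(S(add(add(add(SZ, Z), add(S^4(Z), Z)), Z))))
  step 10: S(S(S(add(add(S(add(Z, Z)), add(S^4(Z), Z)), Z))))
  step 11: S(S(S(add(S(add(add(Z, Z), add(S^4(Z), Z))), Z))))
  step 12: S(S(S(S(add(add(add(Z, Z), add(S^4(Z), Z)), Z)))))
  step 13: S(S(S(S(add(add(Z, add(S^4(Z), Z)), Z)))))
  step 14: S(S(S(S(add(add(S^4(Z), Z), Z)))))
  step 15: S(S(S(S(add(S(add(SSSZ, Z)), Z)))))
  step 16: S(S(S(S(S(add(add(SSSZ, Z), Z))))))
  step 17: S(S(S(S(S(add(S(add(SSZ, Z)), Z))))))
  step 18: S(S(S(S(S(S(add(add(SSZ, Z), Z)))))))
  step 19: S(S(S(S(S(S(add(S(add(SZ, Z)), Z)))))))
  step 20: S(S(S(S(S(S(S(add(add(SZ, Z), Z))))))))
  step 21: S(S(S(S(S(S(S(add(S(add(Z, Z)), Z))))))))
  step 22: S(S(S(S(S(S(S(S(add(add(Z, Z), Z)))))))))
  step 23: S(S(S(S(S(S(S(S(add(Z, Z)))))))))
  step 24: S^8(Z)

Answer: SAME — A ⇓ S^8(Z), B ⇓ S^8(Z)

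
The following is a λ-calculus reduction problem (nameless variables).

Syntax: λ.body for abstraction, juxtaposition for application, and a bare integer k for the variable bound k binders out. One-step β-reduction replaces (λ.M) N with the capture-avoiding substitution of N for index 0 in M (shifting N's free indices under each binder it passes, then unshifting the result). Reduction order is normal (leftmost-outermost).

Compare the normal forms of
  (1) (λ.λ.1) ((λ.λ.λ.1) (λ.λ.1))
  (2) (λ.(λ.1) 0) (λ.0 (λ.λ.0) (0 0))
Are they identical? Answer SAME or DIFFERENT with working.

Answer: DIFFERENT — A ⇓ λ.λ.λ.1, B ⇓ λ.0 (λ.λ.0) (0 0)

Working:
Term A:
  start: (λ.λ.1) ((λ.λ.λ.1) (λ.λ.1))
  →1  λ.(λ.λ.λ.1) (λ.λ.1)
  →2  λ.λ.λ.1

Term B:
  start: (λ.(λ.1) 0) (λ.0 (λ.λ.0) (0 0))
  →1  (λ.λ.0 (λ.λ.0) (0 0)) (λ.0 (λ.λ.0) (0 0))
  →2  λ.0 (λ.λ.0) (0 0)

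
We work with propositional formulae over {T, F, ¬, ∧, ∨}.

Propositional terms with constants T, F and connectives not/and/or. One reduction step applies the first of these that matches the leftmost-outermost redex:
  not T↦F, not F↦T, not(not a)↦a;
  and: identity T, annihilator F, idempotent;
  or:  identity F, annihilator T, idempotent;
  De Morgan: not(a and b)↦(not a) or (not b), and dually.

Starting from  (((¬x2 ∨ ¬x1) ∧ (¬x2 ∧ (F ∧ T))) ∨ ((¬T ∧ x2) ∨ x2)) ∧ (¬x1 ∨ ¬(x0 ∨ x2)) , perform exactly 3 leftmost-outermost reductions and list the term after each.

Answer: after 3 steps: (F ∨ ((¬T ∧ x2) ∨ x2)) ∧ (¬x1 ∨ ¬(x0 ∨ x2))

Reduction:
  start: (((¬x2 ∨ ¬x1) ∧ (¬x2 ∧ (F ∧ T))) ∨ ((¬T ∧ x2) ∨ x2)) ∧ (¬x1 ∨ ¬(x0 ∨ x2))
  [1] (((¬x2 ∨ ¬x1) ∧ (¬x2 ∧ F)) ∨ ((¬T ∧ x2) ∨ x2)) ∧ (¬x1 ∨ ¬(x0 ∨ x2))
  [2] (((¬x2 ∨ ¬x1) ∧ F) ∨ ((¬T ∧ x2) ∨ x2)) ∧ (¬x1 ∨ ¬(x0 ∨ x2))
  [3] (F ∨ ((¬T ∧ x2) ∨ x2)) ∧ (¬x1 ∨ ¬(x0 ∨ x2))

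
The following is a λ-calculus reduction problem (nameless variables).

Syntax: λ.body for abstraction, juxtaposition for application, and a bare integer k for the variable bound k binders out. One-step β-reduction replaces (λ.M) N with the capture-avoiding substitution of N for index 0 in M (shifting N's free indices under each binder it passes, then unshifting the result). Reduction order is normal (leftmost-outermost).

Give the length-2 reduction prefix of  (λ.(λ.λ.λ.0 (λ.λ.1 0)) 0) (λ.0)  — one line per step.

  start: (λ.(λ.λ.λ.0 (λ.λ.1 0)) 0) (λ.0)
  [1] (λ.λ.λ.0 (λ.λ.1 0)) (λ.0)
  [2] λ.λ.0 (λ.λ.1 0)

Answer: after 2 steps: λ.λ.0 (λ.λ.1 0)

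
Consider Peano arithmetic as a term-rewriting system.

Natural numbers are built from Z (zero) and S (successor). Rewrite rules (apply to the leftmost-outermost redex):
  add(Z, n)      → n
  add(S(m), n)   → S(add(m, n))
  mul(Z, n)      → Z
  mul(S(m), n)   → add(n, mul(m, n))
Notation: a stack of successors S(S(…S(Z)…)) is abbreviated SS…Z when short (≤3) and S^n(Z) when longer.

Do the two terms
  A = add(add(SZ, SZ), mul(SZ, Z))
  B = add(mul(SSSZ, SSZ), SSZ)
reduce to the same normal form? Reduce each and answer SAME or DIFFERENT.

Term A:
  start: add(add(SZ, SZ), mul(SZ, Z))
  →1  add(S(add(Z, SZ)), mul(SZ, Z))
  →2  S(add(add(Z, SZ), mul(SZ, Z)))
  →3  S(add(SZ, mul(SZ, Z)))
  →4  S(S(add(Z, mul(SZ, Z))))
  →5  S(S(mul(SZ, Z)))
  →6  S(S(add(Z, mul(Z, Z))))
  →7  S(S(mul(Z, Z)))
  →8  SSZ

Term B:
  start: add(mul(SSSZ, SSZ), SSZ)
  →1  add(add(SSZ, mul(SSZ, SSZ)), SSZ)
  →2  add(S(add(SZ, mul(SSZ, SSZ))), SSZ)
  →3  S(add(add(SZ, mul(SSZ, SSZ)), SSZ))
  →4  S(add(S(add(Z, mul(SSZ, SSZ))), SSZ))
  →5  S(S(add(add(Z, mul(SSZ, SSZ)), SSZ)))
  →6  S(S(add(mul(SSZ, SSZ), SSZ)))
  →7  S(S(add(add(SSZ, mul(SZ, SSZ)), SSZ)))
  →8  S(S(add(S(add(SZ, mul(SZ, SSZ))), SSZ)))
  →9  S(S(S(add(add(SZ, mul(SZ, SSZ)), SSZ))))
  →10  S(S(S(add(S(add(Z, mul(SZ, SSZ))), SSZ))))
  →11  S(S(S(S(add(add(Z, mul(SZ, SSZ)), SSZ)))))
  →12  S(S(S(S(add(mul(SZ, SSZ), SSZ)))))
  →13  S(S(S(S(add(add(SSZ, mul(Z, SSZ)), SSZ)))))
  →14  S(S(S(S(add(S(add(SZ, mul(Z, SSZ))), SSZ)))))
  →15  S(S(S(S(S(add(add(SZ, mul(Z, SSZ)), SSZ))))))
  →16  S(S(S(S(S(add(S(add(Z, mul(Z, SSZ))), SSZ))))))
  →17  S(S(S(S(S(S(add(add(Z, mul(Z, SSZ)), SSZ)))))))
  →18  S(S(S(S(S(S(add(mul(Z, SSZ), SSZ)))))))
  →19  S(S(S(S(S(S(add(Z, SSZ)))))))
  →20  S^8(Z)

Answer: DIFFERENT — A ⇓ SSZ, B ⇓ S^8(Z)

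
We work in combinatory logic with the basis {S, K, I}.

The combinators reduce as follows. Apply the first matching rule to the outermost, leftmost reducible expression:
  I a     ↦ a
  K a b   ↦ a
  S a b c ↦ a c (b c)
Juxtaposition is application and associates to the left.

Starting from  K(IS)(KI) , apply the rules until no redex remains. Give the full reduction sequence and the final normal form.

Answer: normal form = S  (in 2 steps)

Working:
  start: K(IS)(KI)
  [1] IS
  [2] S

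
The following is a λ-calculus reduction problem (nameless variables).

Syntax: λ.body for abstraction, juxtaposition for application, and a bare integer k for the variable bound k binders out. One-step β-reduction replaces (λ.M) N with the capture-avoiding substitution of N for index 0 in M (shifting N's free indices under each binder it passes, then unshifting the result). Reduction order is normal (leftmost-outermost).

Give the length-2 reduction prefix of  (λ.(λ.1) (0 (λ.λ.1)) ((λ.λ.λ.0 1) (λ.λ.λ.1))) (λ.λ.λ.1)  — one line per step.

Answer: after 2 steps: (λ.λ.λ.1) ((λ.λ.λ.0 1) (λ.λ.λ.1))

Reduction:
  start: (λ.(λ.1) (0 (λ.λ.1)) ((λ.λ.λ.0 1) (λ.λ.λ.1))) (λ.λ.λ.1)
  [1] (λ.λ.λ.λ.1) ((λ.λ.λ.1) (λ.λ.1)) ((λ.λ.λ.0 1) (λ.λ.λ.1))
  [2] (λ.λ.λ.1) ((λ.λ.λ.0 1) (λ.λ.λ.1))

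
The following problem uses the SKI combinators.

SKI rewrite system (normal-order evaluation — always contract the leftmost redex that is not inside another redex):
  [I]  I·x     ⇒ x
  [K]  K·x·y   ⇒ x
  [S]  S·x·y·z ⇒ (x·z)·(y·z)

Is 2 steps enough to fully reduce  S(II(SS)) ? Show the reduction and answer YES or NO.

Answer: YES — reaches normal form S(SS) in 2 ≤ 2 steps

Reduction:
  start: S(II(SS))
  [1] S(I(SS))
  [2] S(SS)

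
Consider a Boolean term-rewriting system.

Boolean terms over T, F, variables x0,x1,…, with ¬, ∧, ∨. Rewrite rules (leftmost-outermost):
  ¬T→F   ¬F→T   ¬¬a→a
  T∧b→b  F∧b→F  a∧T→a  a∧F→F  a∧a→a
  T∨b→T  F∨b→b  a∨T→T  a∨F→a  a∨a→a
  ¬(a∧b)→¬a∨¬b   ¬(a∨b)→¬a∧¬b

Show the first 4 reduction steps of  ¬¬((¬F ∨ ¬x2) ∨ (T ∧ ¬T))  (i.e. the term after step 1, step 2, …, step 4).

  start: ¬¬((¬F ∨ ¬x2) ∨ (T ∧ ¬T))
  [1] (¬F ∨ ¬x2) ∨ (T ∧ ¬T)
  [2] (T ∨ ¬x2) ∨ (T ∧ ¬T)
  [3] T ∨ (T ∧ ¬T)
  [4] T

Answer: after 4 steps: T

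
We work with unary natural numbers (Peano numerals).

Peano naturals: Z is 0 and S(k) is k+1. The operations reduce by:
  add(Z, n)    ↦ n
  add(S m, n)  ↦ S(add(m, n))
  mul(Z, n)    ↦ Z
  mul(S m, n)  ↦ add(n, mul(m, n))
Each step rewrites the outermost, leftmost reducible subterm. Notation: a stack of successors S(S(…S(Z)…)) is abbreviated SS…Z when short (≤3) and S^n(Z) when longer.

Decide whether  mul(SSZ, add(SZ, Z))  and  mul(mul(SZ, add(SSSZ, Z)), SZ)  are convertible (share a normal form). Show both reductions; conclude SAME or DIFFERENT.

Answer: DIFFERENT — A ⇓ SSZ, B ⇓ SSSZ

Reduction:
Term A:
  start: mul(SSZ, add(SZ, Z))
  →1  add(add(SZ, Z), mul(SZ, add(SZ, Z)))
  →2  add(S(add(Z, Z)), mul(SZ, add(SZ, Z)))
  →3  S(add(add(Z, Z), mul(SZ, add(SZ, Z))))
  →4  S(add(Z, mul(SZ, add(SZ, Z))))
  →5  S(mul(SZ, add(SZ, Z)))
  →6  S(add(add(SZ, Z), mul(Z, add(SZ, Z))))
  →7  S(add(S(add(Z, Z)), mul(Z, add(SZ, Z))))
  →8  S(S(add(add(Z, Z), mul(Z, add(SZ, Z)))))
  →9  S(S(add(Z, mul(Z, add(SZ, Z)))))
  →10  S(S(mul(Z, add(SZ, Z))))
  →11  SSZ

Term B:
  start: mul(mul(SZ, add(SSSZ, Z)), SZ)
  →1  mul(add(add(SSSZ, Z), mul(Z, add(SSSZ, Z))), SZ)
  →2  mul(add(S(add(SSZ, Z)), mul(Z, add(SSSZ, Z))), SZ)
  →3  mul(S(add(add(SSZ, Z), mul(Z, add(SSSZ, Z)))), SZ)
  →4  add(SZ, mul(add(add(SSZ, Z), mul(Z, add(SSSZ, Z))), SZ))
  →5  S(add(Z, mul(add(add(SSZ, Z), mul(Z, add(SSSZ, Z))), SZ)))
  →6  S(mul(add(add(SSZ, Z), mul(Z, add(SSSZ, Z))), SZ))
  →7  S(mul(add(S(add(SZ, Z)), mul(Z, add(SSSZ, Z))), SZ))
  →8  S(mul(S(add(add(SZ, Z), mul(Z, add(SSSZ, Z)))), SZ))
  →9  S(add(SZ, mul(add(add(SZ, Z), mul(Z, add(SSSZ, Z))), SZ)))
  →10  S(S(add(Z, mul(add(add(SZ, Z), mul(Z, add(SSSZ, Z))), SZ))))
  →11  S(S(mul(add(add(SZ, Z), mul(Z, add(SSSZ, Z))), SZ)))
  →12  S(S(mul(add(S(add(Z, Z)), mul(Z, add(SSSZ, Z))), SZ)))
  →13  S(S(mul(S(add(add(Z, Z), mul(Z, add(SSSZ, Z)))), SZ)))
  →14  S(S(add(SZ, mul(add(add(Z, Z), mul(Z, add(SSSZ, Z))), SZ))))
  →15  S(S(S(add(Z, mul(add(add(Z, Z), mul(Z, add(SSSZ, Z))), SZ)))))
  →16  S(S(S(mul(add(add(Z, Z), mul(Z, add(SSSZ, Z))), SZ))))
  →17  S(S(S(mul(add(Z, mul(Z, add(SSSZ, Z))), SZ))))
  →18  S(S(S(mul(mul(Z, add(SSSZ, Z)), SZ))))
  →19  S(S(S(mul(Z, SZ))))
  →20  SSSZ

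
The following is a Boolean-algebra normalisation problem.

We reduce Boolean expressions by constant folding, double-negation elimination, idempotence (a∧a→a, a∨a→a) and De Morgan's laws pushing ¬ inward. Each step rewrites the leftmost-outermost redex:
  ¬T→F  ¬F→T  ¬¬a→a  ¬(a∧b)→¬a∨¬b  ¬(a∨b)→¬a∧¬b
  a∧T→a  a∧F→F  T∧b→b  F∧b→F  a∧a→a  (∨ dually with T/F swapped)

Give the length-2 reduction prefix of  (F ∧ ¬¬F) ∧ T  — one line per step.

  start: (F ∧ ¬¬F) ∧ T
  →1  F ∧ ¬¬F
  →2  F

Answer: after 2 steps: F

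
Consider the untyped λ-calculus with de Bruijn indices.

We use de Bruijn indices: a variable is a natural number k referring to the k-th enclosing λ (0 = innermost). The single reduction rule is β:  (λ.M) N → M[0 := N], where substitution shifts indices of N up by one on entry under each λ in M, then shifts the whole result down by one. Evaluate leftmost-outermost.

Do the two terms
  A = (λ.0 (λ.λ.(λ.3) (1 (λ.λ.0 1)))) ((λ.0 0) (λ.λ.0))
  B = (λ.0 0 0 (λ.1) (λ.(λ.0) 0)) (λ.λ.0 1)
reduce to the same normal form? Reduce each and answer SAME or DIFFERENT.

Answer: DIFFERENT — A ⇓ λ.λ.λ.0, B ⇓ λ.0 (λ.0)

Working:
Term A:
  start: (λ.0 (λ.λ.(λ.3) (1 (λ.λ.0 1)))) ((λ.0 0) (λ.λ.0))
  →1  (λ.0 0) (λ.λ.0) (λ.λ.(λ.(λ.0 0) (λ.λ.0)) (1 (λ.λ.0 1)))
  →2  (λ.λ.0) (λ.λ.0) (λ.λ.(λ.(λ.0 0) (λ.λ.0)) (1 (λ.λ.0 1)))
  →3  (λ.0) (λ.λ.(λ.(λ.0 0) (λ.λ.0)) (1 (λ.λ.0 1)))
  →4  λ.λ.(λ.(λ.0 0) (λ.λ.0)) (1 (λ.λ.0 1))
  →5  λ.λ.(λ.0 0) (λ.λ.0)
  →6  λ.λ.(λ.λ.0) (λ.λ.0)
  →7  λ.λ.λ.0

Term B:
  start: (λ.0 0 0 (λ.1) (λ.(λ.0) 0)) (λ.λ.0 1)
  →1  (λ.λ.0 1) (λ.λ.0 1) (λ.λ.0 1) (λ.λ.λ.0 1) (λ.(λ.0) 0)
  →2  (λ.0 (λ.λ.0 1)) (λ.λ.0 1) (λ.λ.λ.0 1) (λ.(λ.0) 0)
  →3  (λ.λ.0 1) (λ.λ.0 1) (λ.λ.λ.0 1) (λ.(λ.0) 0)
  →4  (λ.0 (λ.λ.0 1)) (λ.λ.λ.0 1) (λ.(λ.0) 0)
  →5  (λ.λ.λ.0 1) (λ.λ.0 1) (λ.(λ.0) 0)
  →6  (λ.λ.0 1) (λ.(λ.0) 0)
  →7  λ.0 (λ.(λ.0) 0)
  →8  λ.0 (λ.0)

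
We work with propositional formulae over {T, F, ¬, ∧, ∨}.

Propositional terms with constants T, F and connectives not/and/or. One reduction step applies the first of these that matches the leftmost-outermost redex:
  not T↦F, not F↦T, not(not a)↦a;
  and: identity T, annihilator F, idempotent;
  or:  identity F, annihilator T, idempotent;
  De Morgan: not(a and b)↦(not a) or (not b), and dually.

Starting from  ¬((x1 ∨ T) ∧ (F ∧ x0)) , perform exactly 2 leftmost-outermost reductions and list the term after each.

  start: ¬((x1 ∨ T) ∧ (F ∧ x0))
  →1  ¬(x1 ∨ T) ∨ ¬(F ∧ x0)
  →2  (¬x1 ∧ ¬T) ∨ ¬(F ∧ x0)

Answer: after 2 steps: (¬x1 ∧ ¬T) ∨ ¬(F ∧ x0)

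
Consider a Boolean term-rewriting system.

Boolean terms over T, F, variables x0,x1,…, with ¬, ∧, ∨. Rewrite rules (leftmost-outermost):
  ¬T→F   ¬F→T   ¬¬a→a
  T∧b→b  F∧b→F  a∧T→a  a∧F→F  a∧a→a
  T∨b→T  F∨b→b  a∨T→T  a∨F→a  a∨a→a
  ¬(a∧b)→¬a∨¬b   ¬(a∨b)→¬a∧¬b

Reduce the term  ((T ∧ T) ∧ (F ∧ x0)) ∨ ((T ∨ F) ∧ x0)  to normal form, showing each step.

Answer: normal form = x0  (in 6 steps)

Working:
  start: ((T ∧ T) ∧ (F ∧ x0)) ∨ ((T ∨ F) ∧ x0)
  step 1: (T ∧ (F ∧ x0)) ∨ ((T ∨ F) ∧ x0)
  step 2: (F ∧ x0) ∨ ((T ∨ F) ∧ x0)
  step 3: F ∨ ((T ∨ F) ∧ x0)
  step 4: (T ∨ F) ∧ x0
  step 5: T ∧ x0
  step 6: x0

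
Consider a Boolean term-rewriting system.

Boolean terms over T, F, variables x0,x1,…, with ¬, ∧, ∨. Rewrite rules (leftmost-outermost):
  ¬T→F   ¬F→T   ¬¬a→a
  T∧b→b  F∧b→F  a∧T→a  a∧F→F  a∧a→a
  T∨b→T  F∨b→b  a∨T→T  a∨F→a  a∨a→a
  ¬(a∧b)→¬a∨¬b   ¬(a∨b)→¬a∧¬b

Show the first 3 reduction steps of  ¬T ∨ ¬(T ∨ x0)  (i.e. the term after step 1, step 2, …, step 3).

  start: ¬T ∨ ¬(T ∨ x0)
  step 1: F ∨ ¬(T ∨ x0)
  step 2: ¬(T ∨ x0)
  step 3: ¬T ∧ ¬x0

Answer: after 3 steps: ¬T ∧ ¬x0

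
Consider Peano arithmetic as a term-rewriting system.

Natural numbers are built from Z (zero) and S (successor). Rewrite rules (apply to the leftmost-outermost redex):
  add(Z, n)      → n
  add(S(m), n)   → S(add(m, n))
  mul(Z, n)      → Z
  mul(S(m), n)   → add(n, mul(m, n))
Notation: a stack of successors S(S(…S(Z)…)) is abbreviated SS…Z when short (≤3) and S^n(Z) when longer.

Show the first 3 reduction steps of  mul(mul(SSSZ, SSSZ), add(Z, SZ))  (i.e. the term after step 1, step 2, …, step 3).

  start: mul(mul(SSSZ, SSSZ), add(Z, SZ))
  step 1: mul(add(SSSZ, mul(SSZ, SSSZ)), add(Z, SZ))
  step 2: mul(S(add(SSZ, mul(SSZ, SSSZ))), add(Z, SZ))
  step 3: add(add(Z, SZ), mul(add(SSZ, mul(SSZ, SSSZ)), add(Z, SZ)))

Answer: after 3 steps: add(add(Z, SZ), mul(add(SSZ, mul(SSZ, SSSZ)), add(Z, SZ)))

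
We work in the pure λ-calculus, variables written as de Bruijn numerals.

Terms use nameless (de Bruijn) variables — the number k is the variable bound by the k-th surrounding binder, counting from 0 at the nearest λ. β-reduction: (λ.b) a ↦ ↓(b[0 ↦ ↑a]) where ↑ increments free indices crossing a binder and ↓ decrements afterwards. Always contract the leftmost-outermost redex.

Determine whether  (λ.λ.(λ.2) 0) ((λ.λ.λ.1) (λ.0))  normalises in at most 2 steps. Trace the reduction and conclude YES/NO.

Answer: NO — after 2 steps the term is λ.(λ.λ.λ.1) (λ.0), not yet normal

Reduction:
  start: (λ.λ.(λ.2) 0) ((λ.λ.λ.1) (λ.0))
  →1  λ.(λ.(λ.λ.λ.1) (λ.0)) 0
  →2  λ.(λ.λ.λ.1) (λ.0)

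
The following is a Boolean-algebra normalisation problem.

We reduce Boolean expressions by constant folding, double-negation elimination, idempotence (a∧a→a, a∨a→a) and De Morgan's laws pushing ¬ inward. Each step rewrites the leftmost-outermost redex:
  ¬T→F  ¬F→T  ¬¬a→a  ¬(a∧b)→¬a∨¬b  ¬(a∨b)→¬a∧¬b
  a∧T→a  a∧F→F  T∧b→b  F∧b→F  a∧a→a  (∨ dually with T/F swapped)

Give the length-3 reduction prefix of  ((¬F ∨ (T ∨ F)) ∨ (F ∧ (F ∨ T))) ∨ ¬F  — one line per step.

Answer: after 3 steps: T ∨ ¬F

Working:
  start: ((¬F ∨ (T ∨ F)) ∨ (F ∧ (F ∨ T))) ∨ ¬F
  [1] ((T ∨ (T ∨ F)) ∨ (F ∧ (F ∨ T))) ∨ ¬F
  [2] (T ∨ (F ∧ (F ∨ T))) ∨ ¬F
  [3] T ∨ ¬F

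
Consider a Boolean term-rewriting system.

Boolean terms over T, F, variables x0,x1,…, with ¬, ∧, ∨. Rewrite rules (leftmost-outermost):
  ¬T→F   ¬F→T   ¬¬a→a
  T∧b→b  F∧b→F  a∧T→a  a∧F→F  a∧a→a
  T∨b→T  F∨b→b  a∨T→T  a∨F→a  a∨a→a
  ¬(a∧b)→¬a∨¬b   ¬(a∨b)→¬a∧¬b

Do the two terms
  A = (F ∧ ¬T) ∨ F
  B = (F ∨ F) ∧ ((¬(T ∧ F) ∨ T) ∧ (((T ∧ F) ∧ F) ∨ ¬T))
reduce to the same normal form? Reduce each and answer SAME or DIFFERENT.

Term A:
  start: (F ∧ ¬T) ∨ F
  [1] F ∧ ¬T
  [2] F

Term B:
  start: (F ∨ F) ∧ ((¬(T ∧ F) ∨ T) ∧ (((T ∧ F) ∧ F) ∨ ¬T))
  [1] F ∧ ((¬(T ∧ F) ∨ T) ∧ (((T ∧ F) ∧ F) ∨ ¬T))
  [2] F

Answer: SAME — A ⇓ F, B ⇓ F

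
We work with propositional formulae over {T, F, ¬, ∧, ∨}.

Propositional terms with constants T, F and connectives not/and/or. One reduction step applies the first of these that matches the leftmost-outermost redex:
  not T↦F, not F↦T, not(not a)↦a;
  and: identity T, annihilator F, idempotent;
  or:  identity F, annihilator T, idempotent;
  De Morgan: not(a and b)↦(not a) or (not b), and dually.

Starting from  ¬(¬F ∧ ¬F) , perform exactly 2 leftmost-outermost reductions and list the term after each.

Answer: after 2 steps: ¬¬F

Reduction:
  start: ¬(¬F ∧ ¬F)
  [1] ¬¬F ∨ ¬¬F
  [2] ¬¬F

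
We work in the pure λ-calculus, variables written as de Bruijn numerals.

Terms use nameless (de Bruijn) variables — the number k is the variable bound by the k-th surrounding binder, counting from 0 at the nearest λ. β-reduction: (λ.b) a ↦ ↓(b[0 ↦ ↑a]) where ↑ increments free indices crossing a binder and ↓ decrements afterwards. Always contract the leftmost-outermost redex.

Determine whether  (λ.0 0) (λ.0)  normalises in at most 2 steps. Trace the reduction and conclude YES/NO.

  start: (λ.0 0) (λ.0)
  step 1: (λ.0) (λ.0)
  step 2: λ.0

Answer: YES — reaches normal form λ.0 in 2 ≤ 2 steps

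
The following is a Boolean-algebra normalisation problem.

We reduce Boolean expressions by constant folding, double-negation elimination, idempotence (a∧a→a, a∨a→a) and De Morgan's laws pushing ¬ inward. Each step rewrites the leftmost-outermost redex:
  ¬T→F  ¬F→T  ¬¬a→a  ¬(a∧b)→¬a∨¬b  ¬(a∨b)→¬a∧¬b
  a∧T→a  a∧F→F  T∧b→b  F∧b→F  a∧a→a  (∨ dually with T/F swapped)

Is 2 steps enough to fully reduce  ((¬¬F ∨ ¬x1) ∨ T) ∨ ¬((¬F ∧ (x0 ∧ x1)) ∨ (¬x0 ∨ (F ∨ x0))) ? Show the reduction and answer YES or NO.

Answer: YES — reaches normal form T in 2 ≤ 2 steps

Reduction:
  start: ((¬¬F ∨ ¬x1) ∨ T) ∨ ¬((¬F ∧ (x0 ∧ x1)) ∨ (¬x0 ∨ (F ∨ x0)))
  →1  T ∨ ¬((¬F ∧ (x0 ∧ x1)) ∨ (¬x0 ∨ (F ∨ x0)))
  →2  T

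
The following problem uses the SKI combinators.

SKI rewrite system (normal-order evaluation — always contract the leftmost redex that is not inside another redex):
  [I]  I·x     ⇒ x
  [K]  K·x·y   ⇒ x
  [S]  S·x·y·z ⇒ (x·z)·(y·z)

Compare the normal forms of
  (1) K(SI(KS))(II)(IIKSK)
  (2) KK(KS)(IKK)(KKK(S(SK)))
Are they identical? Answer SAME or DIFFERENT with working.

Term A:
  start: K(SI(KS))(II)(IIKSK)
  [1] SI(KS)(IIKSK)
  [2] I(IIKSK)(KS(IIKSK))
  [3] IIKSK(KS(IIKSK))
  [4] IKSK(KS(IIKSK))
  [5] KSK(KS(IIKSK))
  [6] S(KS(IIKSK))
  [7] SS

Term B:
  start: KK(KS)(IKK)(KKK(S(SK)))
  [1] K(IKK)(KKK(S(SK)))
  [2] IKK
  [3] KK

Answer: DIFFERENT — A ⇓ SS, B ⇓ KK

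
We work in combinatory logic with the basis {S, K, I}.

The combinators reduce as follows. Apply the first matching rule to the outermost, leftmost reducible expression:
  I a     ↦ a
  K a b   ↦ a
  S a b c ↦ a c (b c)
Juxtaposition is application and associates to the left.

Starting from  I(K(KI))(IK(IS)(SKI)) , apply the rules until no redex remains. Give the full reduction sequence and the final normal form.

Answer: normal form = KI  (in 2 steps)

Reduction:
  start: I(K(KI))(IK(IS)(SKI))
  →1  K(KI)(IK(IS)(SKI))
  →2  KI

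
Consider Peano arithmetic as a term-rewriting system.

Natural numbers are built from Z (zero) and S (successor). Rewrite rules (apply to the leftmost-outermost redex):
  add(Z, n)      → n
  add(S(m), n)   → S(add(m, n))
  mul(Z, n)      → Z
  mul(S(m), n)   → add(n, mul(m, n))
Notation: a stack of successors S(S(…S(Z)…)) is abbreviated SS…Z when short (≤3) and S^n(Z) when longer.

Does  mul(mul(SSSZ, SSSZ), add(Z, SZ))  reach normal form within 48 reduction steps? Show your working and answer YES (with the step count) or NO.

Answer: NO — after 48 steps the term is S(S(S(S(S(S(S(S(add(SZ, mul(add(Z, mul(Z, SSSZ)), add(Z, SZ))))))))))), not yet normal

Working:
  start: mul(mul(SSSZ, SSSZ), add(Z, SZ))
  step 1: mul(add(SSSZ, mul(SSZ, SSSZ)), add(Z, SZ))
  step 2: mul(S(add(SSZ, mul(SSZ, SSSZ))), add(Z, SZ))
  step 3: add(add(Z, SZ), mul(add(SSZ, mul(SSZ, SSSZ)), add(Z, SZ)))
  step 4: add(SZ, mul(add(SSZ, mul(SSZ, SSSZ)), add(Z, SZ)))
  step 5: S(add(Z, mul(add(SSZ, mul(SSZ, SSSZ)), add(Z, SZ))))
  step 6: S(mul(add(SSZ, mul(SSZ, SSSZ)), add(Z, SZ)))
  step 7: S(mul(S(add(SZ, mul(SSZ, SSSZ))), add(Z, SZ)))
  step 8: S(add(add(Z, SZ), mul(add(SZ, mul(SSZ, SSSZ)), add(Z, SZ))))
  step 9: S(add(SZ, mul(add(SZ, mul(SSZ, SSSZ)), add(Z, SZ))))
  step 10: S(S(add(Z, mul(add(SZ, mul(SSZ, SSSZ)), add(Z, SZ)))))
  step 11: S(S(mul(add(SZ, mul(SSZ, SSSZ)), add(Z, SZ))))
  step 12: S(S(mul(S(add(Z, mul(SSZ, SSSZ))), add(Z, SZ))))
  step 13: S(S(add(add(Z, SZ), mul(add(Z, mul(SSZ, SSSZ)), add(Z, SZ)))))
  step 14: S(S(add(SZ, mul(add(Z, mul(SSZ, SSSZ)), add(Z, SZ)))))
  step 15: S(S(S(add(Z, mul(add(Z, mul(SSZ, SSSZ)), add(Z, SZ))))))
  step 16: S(S(S(mul(add(Z, mul(SSZ, SSSZ)), add(Z, SZ)))))
  step 17: S(S(S(mul(mul(SSZ, SSSZ), add(Z, SZ)))))
  step 18: S(S(S(mul(add(SSSZ, mul(SZ, SSSZ)), add(Z, SZ)))))
  step 19: S(S(S(mul(S(add(SSZ, mul(SZ, SSSZ))), add(Z, SZ)))))
  step 20: S(S(S(add(add(Z, SZ), mul(add(SSZ, mul(SZ, SSSZ)), add(Z, SZ))))))
  step 21: S(S(S(add(SZ, mul(add(SSZ, mul(SZ, SSSZ)), add(Z, SZ))))))
  step 22: S(S(S(S(add(Z, mul(add(SSZ, mul(SZ, SSSZ)), add(Z, SZ)))))))
  step 23: S(S(S(S(mul(add(SSZ, mul(SZ, SSSZ)), add(Z, SZ))))))
  step 24: S(S(S(S(mul(S(add(SZ, mul(SZ, SSSZ))), add(Z, SZ))))))
  step 25: S(S(S(S(add(add(Z, SZ), mul(add(SZ, mul(SZ, SSSZ)), add(Z, SZ)))))))
  step 26: S(S(S(S(add(SZ, mul(add(SZ, mul(SZ, SSSZ)), add(Z, SZ)))))))
  step 27: S(S(S(S(S(add(Z, mul(add(SZ, mul(SZ, SSSZ)), add(Z, SZ))))))))
  step 28: S(S(S(S(S(mul(add(SZ, mul(SZ, SSSZ)), add(Z, SZ)))))))
  step 29: S(S(S(S(S(mul(S(add(Z, mul(SZ, SSSZ))), add(Z, SZ)))))))
  step 30: S(S(S(S(S(add(add(Z, SZ), mul(add(Z, mul(SZ, SSSZ)), add(Z, SZ))))))))
  step 31: S(S(S(S(S(add(SZ, mul(add(Z, mul(SZ, SSSZ)), add(Z, SZ))))))))
  step 32: S(S(S(S(S(S(add(Z, mul(add(Z, mul(SZ, SSSZ)), add(Z, SZ)))))))))
  step 33: S(S(S(S(S(S(mul(add(Z, mul(SZ, SSSZ)), add(Z, SZ))))))))
  step 34: S(S(S(S(S(S(mul(mul(SZ, SSSZ), add(Z, SZ))))))))
  step 35: S(S(S(S(S(S(mul(add(SSSZ, mul(Z, SSSZ)), add(Z, SZ))))))))
  step 36: S(S(S(S(S(S(mul(S(add(SSZ, mul(Z, SSSZ))), add(Z, SZ))))))))
  step 37: S(S(S(S(S(S(add(add(Z, SZ), mul(add(SSZ, mul(Z, SSSZ)), add(Z, SZ)))))))))
  step 38: S(S(S(S(S(S(add(SZ, mul(add(SSZ, mul(Z, SSSZ)), add(Z, SZ)))))))))
  step 39: S(S(S(S(S(S(S(add(Z, mul(add(SSZ, mul(Z, SSSZ)), add(Z, SZ))))))))))
  step 40: S(S(S(S(S(S(S(mul(add(SSZ, mul(Z, SSSZ)), add(Z, SZ)))))))))
  step 41: S(S(S(S(S(S(S(mul(S(add(SZ, mul(Z, SSSZ))), add(Z, SZ)))))))))
  step 42: S(S(S(S(S(S(S(add(add(Z, SZ), mul(add(SZ, mul(Z, SSSZ)), add(Z, SZ))))))))))
  step 43: S(S(S(S(S(S(S(add(SZ, mul(add(SZ, mul(Z, SSSZ)), add(Z, SZ))))))))))
  step 44: S(S(S(S(S(S(S(S(add(Z, mul(add(SZ, mul(Z, SSSZ)), add(Z, SZ)))))))))))
  step 45: S(S(S(S(S(S(S(S(mul(add(SZ, mul(Z, SSSZ)), add(Z, SZ))))))))))
  step 46: S(S(S(S(S(S(S(S(mul(S(add(Z, mul(Z, SSSZ))), add(Z, SZ))))))))))
  step 47: S(S(S(S(S(S(S(S(add(add(Z, SZ), mul(add(Z, mul(Z, SSSZ)), add(Z, SZ)))))))))))
  step 48: S(S(S(S(S(S(S(S(add(SZ, mul(add(Z, mul(Z, SSSZ)), add(Z, SZ)))))))))))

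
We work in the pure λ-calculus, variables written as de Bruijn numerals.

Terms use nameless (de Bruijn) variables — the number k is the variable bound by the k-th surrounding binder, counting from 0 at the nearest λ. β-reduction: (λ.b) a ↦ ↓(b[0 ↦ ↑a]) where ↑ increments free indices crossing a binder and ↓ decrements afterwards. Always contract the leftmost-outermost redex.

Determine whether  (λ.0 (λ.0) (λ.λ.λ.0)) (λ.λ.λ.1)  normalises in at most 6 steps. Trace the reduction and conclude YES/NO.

Answer: YES — reaches normal form λ.λ.λ.λ.0 in 3 ≤ 6 steps

Reduction:
  start: (λ.0 (λ.0) (λ.λ.λ.0)) (λ.λ.λ.1)
  [1] (λ.λ.λ.1) (λ.0) (λ.λ.λ.0)
  [2] (λ.λ.1) (λ.λ.λ.0)
  [3] λ.λ.λ.λ.0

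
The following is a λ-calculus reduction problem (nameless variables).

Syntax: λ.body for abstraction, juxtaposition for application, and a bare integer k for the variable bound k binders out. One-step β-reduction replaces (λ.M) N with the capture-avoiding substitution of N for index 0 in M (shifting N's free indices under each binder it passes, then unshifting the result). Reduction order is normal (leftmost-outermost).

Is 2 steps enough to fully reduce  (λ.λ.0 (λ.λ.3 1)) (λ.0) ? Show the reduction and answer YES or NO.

Answer: YES — reaches normal form λ.0 (λ.λ.1) in 2 ≤ 2 steps

Derivation:
  start: (λ.λ.0 (λ.λ.3 1)) (λ.0)
  →1  λ.0 (λ.λ.(λ.0) 1)
  →2  λ.0 (λ.λ.1)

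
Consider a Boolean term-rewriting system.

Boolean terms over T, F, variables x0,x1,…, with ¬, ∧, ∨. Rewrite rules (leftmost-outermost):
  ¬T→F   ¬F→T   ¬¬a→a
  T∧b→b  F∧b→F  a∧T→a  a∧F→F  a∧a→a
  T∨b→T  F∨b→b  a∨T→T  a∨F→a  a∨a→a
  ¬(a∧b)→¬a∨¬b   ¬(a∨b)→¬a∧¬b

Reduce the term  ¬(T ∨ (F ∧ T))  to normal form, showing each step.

  start: ¬(T ∨ (F ∧ T))
  →1  ¬T ∧ ¬(F ∧ T)
  →2  F ∧ ¬(F ∧ T)
  →3  F

Answer: normal form = F  (in 3 steps)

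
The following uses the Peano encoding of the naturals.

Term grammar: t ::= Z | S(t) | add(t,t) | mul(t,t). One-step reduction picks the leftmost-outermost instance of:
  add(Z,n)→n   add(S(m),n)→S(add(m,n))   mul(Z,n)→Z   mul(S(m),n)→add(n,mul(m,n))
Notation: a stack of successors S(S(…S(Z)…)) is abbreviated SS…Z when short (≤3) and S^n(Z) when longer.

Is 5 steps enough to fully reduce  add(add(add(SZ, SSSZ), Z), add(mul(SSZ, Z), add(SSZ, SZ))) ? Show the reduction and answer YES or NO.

  start: add(add(add(SZ, SSSZ), Z), add(mul(SSZ, Z), add(SSZ, SZ)))
  →1  add(add(S(add(Z, SSSZ)), Z), add(mul(SSZ, Z), add(SSZ, SZ)))
  →2  add(S(add(add(Z, SSSZ), Z)), add(mul(SSZ, Z), add(SSZ, SZ)))
  →3  S(add(add(add(Z, SSSZ), Z), add(mul(SSZ, Z), add(SSZ, SZ))))
  →4  S(add(add(SSSZ, Z), add(mul(SSZ, Z), add(SSZ, SZ))))
  →5  S(add(S(add(SSZ, Z)), add(mul(SSZ, Z), add(SSZ, SZ))))

Answer: NO — after 5 steps the term is S(add(S(add(SSZ, Z)), add(mul(SSZ, Z), add(SSZ, SZ)))), not yet normal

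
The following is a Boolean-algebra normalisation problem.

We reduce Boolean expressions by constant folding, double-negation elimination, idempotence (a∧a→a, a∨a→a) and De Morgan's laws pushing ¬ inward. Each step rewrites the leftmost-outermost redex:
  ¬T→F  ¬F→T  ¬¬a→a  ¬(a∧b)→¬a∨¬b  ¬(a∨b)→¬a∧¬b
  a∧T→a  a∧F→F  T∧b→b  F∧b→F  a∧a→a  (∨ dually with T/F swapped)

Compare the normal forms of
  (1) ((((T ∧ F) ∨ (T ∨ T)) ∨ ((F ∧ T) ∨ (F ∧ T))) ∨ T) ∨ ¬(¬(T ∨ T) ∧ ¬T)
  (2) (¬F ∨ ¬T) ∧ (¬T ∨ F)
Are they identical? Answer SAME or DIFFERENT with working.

Answer: DIFFERENT — A ⇓ T, B ⇓ F

Working:
Term A:
  start: ((((T ∧ F) ∨ (T ∨ T)) ∨ ((F ∧ T) ∨ (F ∧ T))) ∨ T) ∨ ¬(¬(T ∨ T) ∧ ¬T)
  step 1: T ∨ ¬(¬(T ∨ T) ∧ ¬T)
  step 2: T

Term B:
  start: (¬F ∨ ¬T) ∧ (¬T ∨ F)
  step 1: (T ∨ ¬T) ∧ (¬T ∨ F)
  step 2: T ∧ (¬T ∨ F)
  step 3: ¬T ∨ F
  step 4: ¬T
  step 5: F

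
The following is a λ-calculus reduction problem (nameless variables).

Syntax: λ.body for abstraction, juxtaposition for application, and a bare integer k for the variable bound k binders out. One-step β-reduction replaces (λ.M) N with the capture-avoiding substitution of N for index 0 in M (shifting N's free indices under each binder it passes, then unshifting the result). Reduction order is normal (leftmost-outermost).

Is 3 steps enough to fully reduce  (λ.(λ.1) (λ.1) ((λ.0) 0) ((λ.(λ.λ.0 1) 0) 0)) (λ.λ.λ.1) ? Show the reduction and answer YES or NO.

Answer: NO — after 3 steps the term is (λ.λ.1) ((λ.(λ.λ.0 1) 0) (λ.λ.λ.1)), not yet normal

Derivation:
  start: (λ.(λ.1) (λ.1) ((λ.0) 0) ((λ.(λ.λ.0 1) 0) 0)) (λ.λ.λ.1)
  →1  (λ.λ.λ.λ.1) (λ.λ.λ.λ.1) ((λ.0) (λ.λ.λ.1)) ((λ.(λ.λ.0 1) 0) (λ.λ.λ.1))
  →2  (λ.λ.λ.1) ((λ.0) (λ.λ.λ.1)) ((λ.(λ.λ.0 1) 0) (λ.λ.λ.1))
  →3  (λ.λ.1) ((λ.(λ.λ.0 1) 0) (λ.λ.λ.1))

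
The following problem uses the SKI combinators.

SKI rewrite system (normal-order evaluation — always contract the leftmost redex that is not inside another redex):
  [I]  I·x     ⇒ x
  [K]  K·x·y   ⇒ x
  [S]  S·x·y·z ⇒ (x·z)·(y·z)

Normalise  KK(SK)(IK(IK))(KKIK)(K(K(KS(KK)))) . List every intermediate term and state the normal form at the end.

  start: KK(SK)(IK(IK))(KKIK)(K(K(KS(KK))))
  step 1: K(IK(IK))(KKIK)(K(K(KS(KK))))
  step 2: IK(IK)(K(K(KS(KK))))
  step 3: K(IK)(K(K(KS(KK))))
  step 4: IK
  step 5: K

Answer: normal form = K  (in 5 steps)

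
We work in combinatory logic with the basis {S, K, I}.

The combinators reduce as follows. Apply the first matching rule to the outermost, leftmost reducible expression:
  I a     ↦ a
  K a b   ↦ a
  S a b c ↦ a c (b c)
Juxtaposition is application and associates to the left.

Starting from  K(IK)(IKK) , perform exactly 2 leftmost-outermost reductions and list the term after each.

  start: K(IK)(IKK)
  →1  IK
  →2  K

Answer: after 2 steps: K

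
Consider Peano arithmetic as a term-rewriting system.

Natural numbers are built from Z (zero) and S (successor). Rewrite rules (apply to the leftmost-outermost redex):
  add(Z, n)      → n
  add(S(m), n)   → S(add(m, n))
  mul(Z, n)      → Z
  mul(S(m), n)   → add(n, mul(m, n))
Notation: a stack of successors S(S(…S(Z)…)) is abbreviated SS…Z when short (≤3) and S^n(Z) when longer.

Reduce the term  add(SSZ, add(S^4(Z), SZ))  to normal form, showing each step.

  start: add(SSZ, add(S^4(Z), SZ))
  →1  S(add(SZ, add(S^4(Z), SZ)))
  →2  S(S(add(Z, add(S^4(Z), SZ))))
  →3  S(S(add(S^4(Z), SZ)))
  →4  S(S(S(add(SSSZ, SZ))))
  →5  S(S(S(S(add(SSZ, SZ)))))
  →6  S(S(S(S(S(add(SZ, SZ))))))
  →7  S(S(S(S(S(S(add(Z, SZ)))))))
  →8  S^7(Z)

Answer: normal form = S^7(Z)  (in 8 steps)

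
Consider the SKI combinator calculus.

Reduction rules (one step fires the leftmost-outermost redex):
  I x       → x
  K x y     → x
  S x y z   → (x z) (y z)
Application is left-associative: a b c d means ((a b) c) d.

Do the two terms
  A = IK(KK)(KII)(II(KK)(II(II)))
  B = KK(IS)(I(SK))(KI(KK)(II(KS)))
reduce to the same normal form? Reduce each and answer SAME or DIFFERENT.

Answer: DIFFERENT — A ⇓ K, B ⇓ SK

Derivation:
Term A:
  start: IK(KK)(KII)(II(KK)(II(II)))
  →1  K(KK)(KII)(II(KK)(II(II)))
  →2  KK(II(KK)(II(II)))
  →3  K

Term B:
  start: KK(IS)(I(SK))(KI(KK)(II(KS)))
  →1  K(I(SK))(KI(KK)(II(KS)))
  →2  I(SK)
  →3  SK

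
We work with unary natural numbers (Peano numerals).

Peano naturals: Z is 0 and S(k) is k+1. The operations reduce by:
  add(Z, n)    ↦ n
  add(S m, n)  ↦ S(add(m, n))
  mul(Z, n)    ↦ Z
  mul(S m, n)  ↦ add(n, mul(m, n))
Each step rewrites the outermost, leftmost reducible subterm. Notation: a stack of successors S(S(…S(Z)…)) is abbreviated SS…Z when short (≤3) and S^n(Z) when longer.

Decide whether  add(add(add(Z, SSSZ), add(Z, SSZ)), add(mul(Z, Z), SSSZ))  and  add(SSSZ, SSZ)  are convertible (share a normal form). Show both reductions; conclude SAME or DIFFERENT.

Answer: DIFFERENT — A ⇓ S^8(Z), B ⇓ S^5(Z)

Derivation:
Term A:
  start: add(add(add(Z, SSSZ), add(Z, SSZ)), add(mul(Z, Z), SSSZ))
  →1  add(add(SSSZ, add(Z, SSZ)), add(mul(Z, Z), SSSZ))
  →2  add(S(add(SSZ, add(Z, SSZ))), add(mul(Z, Z), SSSZ))
  →3  S(add(add(SSZ, add(Z, SSZ)), add(mul(Z, Z), SSSZ)))
  →4  S(add(S(add(SZ, add(Z, SSZ))), add(mul(Z, Z), SSSZ)))
  →5  S(S(add(add(SZ, add(Z, SSZ)), add(mul(Z, Z), SSSZ))))
  →6  S(S(add(S(add(Z, add(Z, SSZ))), add(mul(Z, Z), SSSZ))))
  →7  S(S(S(add(add(Z, add(Z, SSZ)), add(mul(Z, Z), SSSZ)))))
  →8  S(S(S(add(add(Z, SSZ), add(mul(Z, Z), SSSZ)))))
  →9  S(S(S(add(SSZ, add(mul(Z, Z), SSSZ)))))
  →10  S(S(S(S(add(SZ, add(mul(Z, Z), SSSZ))))))
  →11  S(S(S(S(S(add(Z, add(mul(Z, Z), SSSZ)))))))
  →12  S(S(S(S(S(add(mul(Z, Z), SSSZ))))))
  →13  S(S(S(S(S(add(Z, SSSZ))))))
  →14  S^8(Z)

Term B:
  start: add(SSSZ, SSZ)
  →1  S(add(SSZ, SSZ))
  →2  S(S(add(SZ, SSZ)))
  →3  S(S(S(add(Z, SSZ))))
  →4  S^5(Z)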